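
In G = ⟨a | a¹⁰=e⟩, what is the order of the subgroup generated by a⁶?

|⟨a⁶⟩| equals the order of a⁶. Compute successive powers until reaching e:
  (a⁶)¹ = a⁶, (a⁶)² = a², (a⁶)³ = a⁸, (a⁶)⁴ = a⁴, (a⁶)⁵ = e.
The smallest positive k with (a⁶)ᵏ = e is 5, so |⟨a⁶⟩| = 5.

Answer: 5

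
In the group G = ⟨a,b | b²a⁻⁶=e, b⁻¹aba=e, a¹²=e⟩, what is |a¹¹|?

Compute successive powers until reaching e:
  (a¹¹)¹ = a¹¹, (a¹¹)² = a¹⁰, (a¹¹)³ = a⁹, (a¹¹)⁴ = a⁸, (a¹¹)⁵ = a⁷, (a¹¹)⁶ = a⁶, (a¹¹)⁷ = a⁵, (a¹¹)⁸ = a⁴, (a¹¹)⁹ = a³, (a¹¹)¹⁰ = a², (a¹¹)¹¹ = a, (a¹¹)¹² = e.
The smallest positive k with (a¹¹)ᵏ = e is 12.

Answer: 12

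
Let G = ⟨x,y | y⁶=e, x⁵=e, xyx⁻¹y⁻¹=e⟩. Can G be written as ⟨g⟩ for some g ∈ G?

|G| = 30. The element xy has order 30 (its powers give 30 distinct elements), so ⟨xy⟩ = G and G is cyclic.

Answer: Yes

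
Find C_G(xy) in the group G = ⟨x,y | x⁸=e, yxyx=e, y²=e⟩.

⟨xy⟩ ⊆ C_G(xy) since powers of xy commute with xy; so |C_G(xy)| ≥ |⟨xy⟩| = 2.
By orbit–stabilizer, |C_G(xy)| = |G| / |conj. class of xy| = 16 / 4 = 4.
The 4 elements commuting with xy are {e, x⁴, xy, x⁵y}.

Answer: {e, x⁴, xy, x⁵y}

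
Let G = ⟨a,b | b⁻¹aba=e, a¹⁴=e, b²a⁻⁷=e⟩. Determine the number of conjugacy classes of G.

The conjugacy classes (representative and size) are:
  [e] (size 1), [a¹³] (size 2), [a¹²] (size 2), [a¹¹] (size 2), [a⁴] (size 2), [a⁵] (size 2), [a⁸] (size 2), [a⁷] (size 1), [a⁵b⁻¹] (size 7), [a⁵b] (size 7).
Class equation: 1 + 2 + 2 + 2 + 2 + 2 + 2 + 1 + 7 + 7 = 28 = |G|. So G has 10 conjugacy classes.

Answer: 10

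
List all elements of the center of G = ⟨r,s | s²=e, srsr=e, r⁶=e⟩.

An element z ∈ Z(G) iff z commutes with every generator.
For example r³ is central: (r³)·r = r⁴ = r·(r³); (r³)·s = r³s = s·(r³).
Whereas r ∉ Z(G) since r·s = rs ≠ r⁵s = s·r.
Checking each of the 12 elements this way gives Z(G) = {e, r³}, of order 2.

Answer: {e, r³}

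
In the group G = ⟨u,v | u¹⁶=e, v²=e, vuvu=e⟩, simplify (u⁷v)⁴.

Compute successive powers of (u⁷v), reducing at each step:
  (u⁷v)²: (u⁷v) · u⁷ = v;   v · v = e
  (u⁷v)³: e · u⁷ = u⁷;   (u⁷) · v = u⁷v
  (u⁷v)⁴: (u⁷v) · u⁷ = v;   v · v = e

Answer: e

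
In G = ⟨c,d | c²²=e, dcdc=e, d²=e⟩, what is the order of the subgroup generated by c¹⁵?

|⟨c¹⁵⟩| equals the order of c¹⁵. Compute successive powers until reaching e:
  (c¹⁵)¹ = c¹⁵, (c¹⁵)² = c⁸, (c¹⁵)³ = c, (c¹⁵)⁴ = c¹⁶, (c¹⁵)⁵ = c⁹, (c¹⁵)⁶ = c², (c¹⁵)⁷ = c¹⁷, (c¹⁵)⁸ = c¹⁰, (c¹⁵)⁹ = c³, (c¹⁵)¹⁰ = c¹⁸, (c¹⁵)¹¹ = c¹¹, (c¹⁵)¹² = c⁴, (c¹⁵)¹³ = c¹⁹, (c¹⁵)¹⁴ = c¹², (c¹⁵)¹⁵ = c⁵, (c¹⁵)¹⁶ = c²⁰, (c¹⁵)¹⁷ = c¹³, (c¹⁵)¹⁸ = c⁶, (c¹⁵)¹⁹ = c²¹, (c¹⁵)²⁰ = c¹⁴, (c¹⁵)²¹ = c⁷, (c¹⁵)²² = e.
The smallest positive k with (c¹⁵)ᵏ = e is 22, so |⟨c¹⁵⟩| = 22.

Answer: 22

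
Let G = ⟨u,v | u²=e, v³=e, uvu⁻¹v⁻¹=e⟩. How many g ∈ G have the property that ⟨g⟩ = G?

G is cyclic of order 6. An element generates G iff its order is 6, and a cyclic group of order 6 has exactly φ(6) = 2 such elements.

Answer: 2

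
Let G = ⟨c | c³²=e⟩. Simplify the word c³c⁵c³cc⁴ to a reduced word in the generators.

Multiply left to right, reducing at each step:
  (c³) · c⁵ = c⁸
  (c⁸) · c³ = c¹¹
  (c¹¹) · c = c¹²
  (c¹²) · c⁴ = c¹⁶

Answer: c¹⁶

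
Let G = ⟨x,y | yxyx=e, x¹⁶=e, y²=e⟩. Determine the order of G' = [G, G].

G' = [G, G] is generated by all commutators. The generator-pair commutators are: [x, y] = x².
The subgroup they normally generate is {e, x², x⁴, x⁶, x⁸, x¹⁰, x¹², x¹⁴}, of order 8.
Check: |G/G'| = 32/8 = 4 is the order of the abelianisation.

Answer: 8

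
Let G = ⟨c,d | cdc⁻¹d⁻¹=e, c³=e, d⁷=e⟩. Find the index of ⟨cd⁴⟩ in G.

First find ord(cd⁴) by computing successive powers:
  (cd⁴)¹ = cd⁴, (cd⁴)² = c²d, (cd⁴)³ = d⁵, (cd⁴)⁴ = cd², (cd⁴)⁵ = c²d⁶, (cd⁴)⁶ = d³, (cd⁴)⁷ = c, (cd⁴)⁸ = c²d⁴, (cd⁴)⁹ = d, (cd⁴)¹⁰ = cd⁵, (cd⁴)¹¹ = c²d², (cd⁴)¹² = d⁶, (cd⁴)¹³ = cd³, (cd⁴)¹⁴ = c², (cd⁴)¹⁵ = d⁴, (cd⁴)¹⁶ = cd, (cd⁴)¹⁷ = c²d⁵, (cd⁴)¹⁸ = d², (cd⁴)¹⁹ = cd⁶, (cd⁴)²⁰ = c²d³, (cd⁴)²¹ = e.
So |⟨cd⁴⟩| = ord(cd⁴) = 21. With |G| = 21, by Lagrange [G : ⟨cd⁴⟩] = 21/21 = 1.

Answer: 1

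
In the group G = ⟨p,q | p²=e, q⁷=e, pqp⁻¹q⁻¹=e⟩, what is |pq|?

Compute successive powers until reaching e:
  (pq)¹ = pq, (pq)² = q², (pq)³ = pq³, (pq)⁴ = q⁴, (pq)⁵ = pq⁵, (pq)⁶ = q⁶, (pq)⁷ = p, (pq)⁸ = q, (pq)⁹ = pq², (pq)¹⁰ = q³, (pq)¹¹ = pq⁴, (pq)¹² = q⁵, (pq)¹³ = pq⁶, (pq)¹⁴ = e.
The smallest positive k with (pq)ᵏ = e is 14.

Answer: 14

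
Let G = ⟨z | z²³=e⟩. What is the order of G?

G is generated by a single element, so G is cyclic. The relator gives z²³ = e and no smaller power is forced to be e, so the 23 powers {e, z, z², z³, z⁴, z⁵, z⁶, z⁷, z⁸, z⁹, z²², z²¹, z²⁰, z¹², z¹³, z¹¹, z¹⁰, z¹⁴, z¹⁵, z¹⁶, z¹⁷, z¹⁸, z¹⁹} are distinct. Hence |G| = 23.

Answer: 23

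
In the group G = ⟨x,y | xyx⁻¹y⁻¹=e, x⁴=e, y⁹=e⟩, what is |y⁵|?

Compute successive powers until reaching e:
  (y⁵)¹ = y⁵, (y⁵)² = y, (y⁵)³ = y⁶, (y⁵)⁴ = y², (y⁵)⁵ = y⁷, (y⁵)⁶ = y³, (y⁵)⁷ = y⁸, (y⁵)⁸ = y⁴, (y⁵)⁹ = e.
The smallest positive k with (y⁵)ᵏ = e is 9.

Answer: 9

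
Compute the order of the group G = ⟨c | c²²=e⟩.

G is generated by a single element, so G is cyclic. The relator gives c²² = e and no smaller power is forced to be e, so the 22 powers {c, e, c², c³, c⁴, c⁵, c⁶, c⁷, c⁸, c⁹, c²¹, c²⁰, c¹², c¹³, c¹¹, c¹⁰, c¹⁴, c¹⁵, c¹⁶, c¹⁷, c¹⁸, c¹⁹} are distinct. Hence |G| = 22.

Answer: 22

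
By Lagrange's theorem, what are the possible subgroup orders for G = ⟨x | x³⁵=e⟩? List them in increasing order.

|G| = 35 = 5 · 7. By Lagrange's theorem the order of any subgroup divides 35; the divisors of 35 are 1, 5, 7, 35.

Answer: 1, 5, 7, 35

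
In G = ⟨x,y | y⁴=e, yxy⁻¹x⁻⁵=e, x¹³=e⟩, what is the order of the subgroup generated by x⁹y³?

|⟨x⁹y³⟩| equals the order of x⁹y³. Compute successive powers until reaching e:
  (x⁹y³)¹ = x⁹y³, (x⁹y³)² = x³y², (x⁹y³)³ = x⁷y, (x⁹y³)⁴ = e.
The smallest positive k with (x⁹y³)ᵏ = e is 4, so |⟨x⁹y³⟩| = 4.

Answer: 4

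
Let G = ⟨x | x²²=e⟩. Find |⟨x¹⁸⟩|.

|⟨x¹⁸⟩| equals the order of x¹⁸. Compute successive powers until reaching e:
  (x¹⁸)¹ = x¹⁸, (x¹⁸)² = x¹⁴, (x¹⁸)³ = x¹⁰, (x¹⁸)⁴ = x⁶, (x¹⁸)⁵ = x², (x¹⁸)⁶ = x²⁰, (x¹⁸)⁷ = x¹⁶, (x¹⁸)⁸ = x¹², (x¹⁸)⁹ = x⁸, (x¹⁸)¹⁰ = x⁴, (x¹⁸)¹¹ = e.
The smallest positive k with (x¹⁸)ᵏ = e is 11, so |⟨x¹⁸⟩| = 11.

Answer: 11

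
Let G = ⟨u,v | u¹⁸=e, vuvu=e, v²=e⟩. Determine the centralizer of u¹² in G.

⟨u¹²⟩ ⊆ C_G(u¹²) since powers of u¹² commute with u¹²; so |C_G(u¹²)| ≥ |⟨u¹²⟩| = 3.
By orbit–stabilizer, |C_G(u¹²)| = |G| / |conj. class of u¹²| = 36 / 2 = 18.
The 18 elements commuting with u¹² are {e, u, u², u³, u⁴, u⁵, u⁶, u⁷, u⁸, u⁹, u¹⁰, u¹¹, u¹², u¹³, u¹⁴, u¹⁵, u¹⁶, u¹⁷}.

Answer: {e, u, u², u³, u⁴, u⁵, u⁶, u⁷, u⁸, u⁹, u¹⁰, u¹¹, u¹², u¹³, u¹⁴, u¹⁵, u¹⁶, u¹⁷}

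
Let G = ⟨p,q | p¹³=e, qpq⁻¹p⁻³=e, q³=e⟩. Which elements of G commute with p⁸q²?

⟨p⁸q²⟩ ⊆ C_G(p⁸q²) since powers of p⁸q² commute with p⁸q²; so |C_G(p⁸q²)| ≥ |⟨p⁸q²⟩| = 3.
By orbit–stabilizer, |C_G(p⁸q²)| = |G| / |conj. class of p⁸q²| = 39 / 13 = 3.
The 3 elements commuting with p⁸q² are {e, p²q, p⁸q²}.

Answer: {e, p²q, p⁸q²}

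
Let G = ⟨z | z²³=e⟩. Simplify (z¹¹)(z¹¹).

Compute (z¹¹) · (z¹¹) by multiplying left to right and reducing via the relations at each step:
  (z¹¹) · z¹¹ = z²²

Answer: z²²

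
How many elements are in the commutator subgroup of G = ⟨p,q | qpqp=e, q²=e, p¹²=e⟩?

G' = [G, G] is generated by all commutators. The generator-pair commutators are: [p, q] = p².
The subgroup they normally generate is {e, p², p⁴, p⁶, p⁸, p¹⁰}, of order 6.
Check: |G/G'| = 24/6 = 4 is the order of the abelianisation.

Answer: 6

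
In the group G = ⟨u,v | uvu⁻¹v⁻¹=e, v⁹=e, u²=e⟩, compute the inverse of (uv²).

The order of (uv²) is 18 (smallest k with (uv²)ᵏ = e), so (uv²)⁻¹ = (uv²)¹⁷ = uv⁷.
Check: (uv²) · (uv⁷) → (uv²) · u = v²;   (v²) · v⁷ = e, giving e as required.

Answer: uv⁷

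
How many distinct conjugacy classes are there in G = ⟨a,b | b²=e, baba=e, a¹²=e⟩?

The conjugacy classes (representative and size) are:
  [e] (size 1), [a¹¹] (size 2), [a²] (size 2), [a⁹] (size 2), [a⁴] (size 2), [a⁵] (size 2), [a⁶] (size 1), [b] (size 6), [ab] (size 6).
Class equation: 1 + 2 + 2 + 2 + 2 + 2 + 1 + 6 + 6 = 24 = |G|. So G has 9 conjugacy classes.

Answer: 9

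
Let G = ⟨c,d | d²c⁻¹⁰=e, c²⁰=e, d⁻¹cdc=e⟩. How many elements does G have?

Enumerate words in the generators, reducing via the relations: the distinct elements are
  {c, d, e, cd, c², c³, c⁴, c⁵, c⁶, c⁷, c⁸, c⁹, c²d, c³d, c¹², c¹³, c¹¹, c¹⁰, c¹⁴, c¹⁵, c¹⁶, c¹⁷, c¹⁸, c¹⁹, c⁴d, c⁵d, c⁶d, c⁷d, c⁸d, c⁹d, d⁻¹, cd⁻¹, c²d⁻¹, c³d⁻¹, c⁴d⁻¹, c⁵d⁻¹, c⁶d⁻¹, c⁷d⁻¹, c⁸d⁻¹, c⁹d⁻¹}.
No further products give new elements, so |G| = 40.

Answer: 40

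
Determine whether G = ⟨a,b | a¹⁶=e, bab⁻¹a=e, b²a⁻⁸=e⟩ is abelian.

a·b = ab but b·a = a⁷b⁻¹, so a·b ≠ b·a and G is not abelian.

Answer: No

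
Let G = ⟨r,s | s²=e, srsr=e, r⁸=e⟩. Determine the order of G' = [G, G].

G' = [G, G] is generated by all commutators. The generator-pair commutators are: [r, s] = r².
The subgroup they normally generate is {e, r², r⁴, r⁶}, of order 4.
Check: |G/G'| = 16/4 = 4 is the order of the abelianisation.

Answer: 4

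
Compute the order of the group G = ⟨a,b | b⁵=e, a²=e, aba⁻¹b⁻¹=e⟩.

Enumerate words in the generators, reducing via the relations: the distinct elements are
  {a, b, e, ab, b², b³, b⁴, ab², ab³, ab⁴}.
No further products give new elements, so |G| = 10.

Answer: 10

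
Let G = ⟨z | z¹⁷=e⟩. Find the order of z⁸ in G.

Compute successive powers until reaching e:
  (z⁸)¹ = z⁸, (z⁸)² = z¹⁶, (z⁸)³ = z⁷, (z⁸)⁴ = z¹⁵, (z⁸)⁵ = z⁶, (z⁸)⁶ = z¹⁴, (z⁸)⁷ = z⁵, (z⁸)⁸ = z¹³, (z⁸)⁹ = z⁴, (z⁸)¹⁰ = z¹², (z⁸)¹¹ = z³, (z⁸)¹² = z¹¹, (z⁸)¹³ = z², (z⁸)¹⁴ = z¹⁰, (z⁸)¹⁵ = z, (z⁸)¹⁶ = z⁹, (z⁸)¹⁷ = e.
The smallest positive k with (z⁸)ᵏ = e is 17.

Answer: 17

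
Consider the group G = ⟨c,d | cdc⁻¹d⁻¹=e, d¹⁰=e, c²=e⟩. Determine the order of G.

Enumerate words in the generators, reducing via the relations: the distinct elements are
  {c, d, e, cd, d², d³, d⁴, d⁵, d⁶, d⁷, d⁸, d⁹, cd², cd³, cd⁴, cd⁵, cd⁶, cd⁷, cd⁸, cd⁹}.
No further products give new elements, so |G| = 20.

Answer: 20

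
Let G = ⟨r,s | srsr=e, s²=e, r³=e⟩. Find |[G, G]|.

G' = [G, G] is generated by all commutators. The generator-pair commutators are: [r, s] = r².
The subgroup they normally generate is {e, r, r²}, of order 3.
Check: |G/G'| = 6/3 = 2 is the order of the abelianisation.

Answer: 3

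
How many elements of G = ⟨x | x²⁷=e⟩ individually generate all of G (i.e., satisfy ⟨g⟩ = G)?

G is cyclic of order 27. An element generates G iff its order is 27, and a cyclic group of order 27 has exactly φ(27) = 18 such elements.

Answer: 18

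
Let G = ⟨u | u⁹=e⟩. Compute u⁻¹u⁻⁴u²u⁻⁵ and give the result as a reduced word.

Multiply left to right, reducing at each step:
  (u⁸) · u⁻⁴ = u⁴
  (u⁴) · u² = u⁶
  (u⁶) · u⁻⁵ = u

Answer: u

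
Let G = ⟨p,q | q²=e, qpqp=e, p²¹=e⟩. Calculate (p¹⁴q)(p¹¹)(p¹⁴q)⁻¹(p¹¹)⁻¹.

[(p¹⁴q), (p¹¹)] = (p¹⁴q)·(p¹¹)·(p¹⁴q)⁻¹·(p¹¹)⁻¹.
  (p¹⁴q) · (p¹¹) = p³q
  (p³q) · (p¹⁴q) = p¹⁰
  (p¹⁰) · (p¹⁰) = p²⁰

Answer: p²⁰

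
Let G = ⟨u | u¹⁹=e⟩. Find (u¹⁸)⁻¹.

The order of (u¹⁸) is 19 (smallest k with (u¹⁸)ᵏ = e), so (u¹⁸)⁻¹ = (u¹⁸)¹⁸ = u.
Check: (u¹⁸) · u → (u¹⁸) · u = e, giving e as required.

Answer: u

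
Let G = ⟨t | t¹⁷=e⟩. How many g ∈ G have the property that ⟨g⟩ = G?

G is cyclic of order 17. An element generates G iff its order is 17, and a cyclic group of order 17 has exactly φ(17) = 16 such elements.

Answer: 16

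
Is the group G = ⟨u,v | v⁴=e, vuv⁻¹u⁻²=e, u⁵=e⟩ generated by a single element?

Every cyclic group is abelian. But u·v = uv while v·u = u²v, so u·v ≠ v·u and G is not abelian. Hence G is not cyclic.

Answer: No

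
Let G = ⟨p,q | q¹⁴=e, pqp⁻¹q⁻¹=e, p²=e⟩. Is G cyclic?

|G| = 28, but the maximum element order in G is 14 < 28. No single element generates all of G, so G is not cyclic.

Answer: No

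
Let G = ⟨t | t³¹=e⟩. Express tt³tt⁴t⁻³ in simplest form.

Multiply left to right, reducing at each step:
  t · t³ = t⁴
  (t⁴) · t = t⁵
  (t⁵) · t⁴ = t⁹
  (t⁹) · t⁻³ = t⁶

Answer: t⁶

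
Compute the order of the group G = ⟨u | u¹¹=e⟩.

G is generated by a single element, so G is cyclic. The relator gives u¹¹ = e and no smaller power is forced to be e, so the 11 powers {e, u, u², u³, u⁴, u⁵, u⁶, u⁷, u⁸, u⁹, u¹⁰} are distinct. Hence |G| = 11.

Answer: 11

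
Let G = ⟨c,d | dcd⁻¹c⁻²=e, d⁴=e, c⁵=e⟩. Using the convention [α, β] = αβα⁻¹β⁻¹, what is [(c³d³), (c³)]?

[(c³d³), (c³)] = (c³d³)·(c³)·(c³d³)⁻¹·(c³)⁻¹.
  (c³d³) · (c³) = c²d³
  (c²d³) · (c⁴d) = c⁴
  (c⁴) · (c²) = c

Answer: c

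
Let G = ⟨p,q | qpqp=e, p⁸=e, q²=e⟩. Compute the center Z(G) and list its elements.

An element z ∈ Z(G) iff z commutes with every generator.
For example p⁴ is central: (p⁴)·p = p⁵ = p·(p⁴); (p⁴)·q = p⁴q = q·(p⁴).
Whereas p ∉ Z(G) since p·q = pq ≠ p⁷q = q·p.
Checking each of the 16 elements this way gives Z(G) = {e, p⁴}, of order 2.

Answer: {e, p⁴}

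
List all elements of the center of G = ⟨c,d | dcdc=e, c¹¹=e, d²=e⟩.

An element z ∈ Z(G) iff z commutes with every generator.
For example e is central: e·c = c = c·e; e·d = d = d·e.
Whereas c ∉ Z(G) since c·d = cd ≠ c¹⁰d = d·c.
Checking each of the 22 elements this way gives Z(G) = {e}, of order 1.

Answer: {e}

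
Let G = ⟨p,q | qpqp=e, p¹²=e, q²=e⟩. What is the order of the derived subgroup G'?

G' = [G, G] is generated by all commutators. The generator-pair commutators are: [p, q] = p².
The subgroup they normally generate is {e, p², p⁴, p⁶, p⁸, p¹⁰}, of order 6.
Check: |G/G'| = 24/6 = 4 is the order of the abelianisation.

Answer: 6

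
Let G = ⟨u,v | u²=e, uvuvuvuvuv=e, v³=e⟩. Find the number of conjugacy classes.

The conjugacy classes (representative and size) are:
  [e] (size 1), [uvuv²uvuv²u] (size 15), [vuvuv²u] (size 20), [uv²uv²u] (size 12), [v²uvuv²] (size 12).
Class equation: 1 + 15 + 20 + 12 + 12 = 60 = |G|. So G has 5 conjugacy classes.

Answer: 5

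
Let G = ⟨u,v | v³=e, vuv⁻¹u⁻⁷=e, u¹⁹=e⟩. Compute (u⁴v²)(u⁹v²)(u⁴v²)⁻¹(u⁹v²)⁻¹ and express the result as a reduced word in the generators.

[(u⁴v²), (u⁹v²)] = (u⁴v²)·(u⁹v²)·(u⁴v²)⁻¹·(u⁹v²)⁻¹.
  (u⁴v²) · (u⁹v²) = u⁸v
  (u⁸v) · (u¹⁰v) = u²v²
  (u²v²) · (u¹³v) = u¹²

Answer: u¹²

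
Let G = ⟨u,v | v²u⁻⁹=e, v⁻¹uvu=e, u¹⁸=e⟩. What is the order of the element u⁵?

Compute successive powers until reaching e:
  (u⁵)¹ = u⁵, (u⁵)² = u¹⁰, (u⁵)³ = u¹⁵, (u⁵)⁴ = u², (u⁵)⁵ = u⁷, (u⁵)⁶ = u¹², (u⁵)⁷ = u¹⁷, (u⁵)⁸ = u⁴, (u⁵)⁹ = u⁹, (u⁵)¹⁰ = u¹⁴, (u⁵)¹¹ = u, (u⁵)¹² = u⁶, (u⁵)¹³ = u¹¹, (u⁵)¹⁴ = u¹⁶, (u⁵)¹⁵ = u³, (u⁵)¹⁶ = u⁸, (u⁵)¹⁷ = u¹³, (u⁵)¹⁸ = e.
The smallest positive k with (u⁵)ᵏ = e is 18.

Answer: 18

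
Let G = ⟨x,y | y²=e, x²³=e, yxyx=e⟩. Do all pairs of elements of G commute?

x·y = xy but y·x = x²²y, so x·y ≠ y·x and G is not abelian.

Answer: No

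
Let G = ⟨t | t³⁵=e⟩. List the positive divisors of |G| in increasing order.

|G| = 35 = 5 · 7. By Lagrange's theorem the order of any subgroup divides 35; the divisors of 35 are 1, 5, 7, 35.

Answer: 1, 5, 7, 35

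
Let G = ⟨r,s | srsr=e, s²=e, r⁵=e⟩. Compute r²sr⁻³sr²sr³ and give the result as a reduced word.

Multiply left to right, reducing at each step:
  (r²) · s = r²s
  (r²s) · r⁻³ = s
  s · s = e
  e · r² = r²
  (r²) · s = r²s
  (r²s) · r³ = r⁴s

Answer: r⁴s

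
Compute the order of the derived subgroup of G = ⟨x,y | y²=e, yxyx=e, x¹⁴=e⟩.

G' = [G, G] is generated by all commutators. The generator-pair commutators are: [x, y] = x².
The subgroup they normally generate is {e, x², x⁴, x⁶, x⁸, x¹⁰, x¹²}, of order 7.
Check: |G/G'| = 28/7 = 4 is the order of the abelianisation.

Answer: 7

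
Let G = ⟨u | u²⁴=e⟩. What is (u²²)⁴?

Compute successive powers of (u²²), reducing at each step:
  (u²²)²: (u²²) · u²² = u²⁰
  (u²²)³: (u²⁰) · u²² = u¹⁸
  (u²²)⁴: (u¹⁸) · u²² = u¹⁶

Answer: u¹⁶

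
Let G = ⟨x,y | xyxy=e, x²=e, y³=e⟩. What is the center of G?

An element z ∈ Z(G) iff z commutes with every generator.
For example e is central: e·x = x = x·e; e·y = y = y·e.
Whereas x ∉ Z(G) since x·y = xy ≠ xy² = y·x.
Checking each of the 6 elements this way gives Z(G) = {e}, of order 1.

Answer: {e}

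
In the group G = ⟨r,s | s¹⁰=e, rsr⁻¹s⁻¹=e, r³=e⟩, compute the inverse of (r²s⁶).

The order of (r²s⁶) is 15 (smallest k with (r²s⁶)ᵏ = e), so (r²s⁶)⁻¹ = (r²s⁶)¹⁴ = rs⁴.
Check: (r²s⁶) · (rs⁴) → (r²s⁶) · r = s⁶;   (s⁶) · s⁴ = e, giving e as required.

Answer: rs⁴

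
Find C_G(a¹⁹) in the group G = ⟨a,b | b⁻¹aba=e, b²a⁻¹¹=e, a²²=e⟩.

⟨a¹⁹⟩ ⊆ C_G(a¹⁹) since powers of a¹⁹ commute with a¹⁹; so |C_G(a¹⁹)| ≥ |⟨a¹⁹⟩| = 22.
By orbit–stabilizer, |C_G(a¹⁹)| = |G| / |conj. class of a¹⁹| = 44 / 2 = 22.
The 22 elements commuting with a¹⁹ are {e, a, a², a³, a⁴, a⁵, a⁶, a⁷, a⁸, a⁹, a¹⁰, a¹¹, a¹², a¹³, a¹⁴, a¹⁵, a¹⁶, a¹⁷, a¹⁸, a¹⁹, a²⁰, a²¹}.

Answer: {e, a, a², a³, a⁴, a⁵, a⁶, a⁷, a⁸, a⁹, a¹⁰, a¹¹, a¹², a¹³, a¹⁴, a¹⁵, a¹⁶, a¹⁷, a¹⁸, a¹⁹, a²⁰, a²¹}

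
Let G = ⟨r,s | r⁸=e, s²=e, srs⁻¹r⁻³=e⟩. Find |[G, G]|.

G' = [G, G] is generated by all commutators. The generator-pair commutators are: [r, s] = r⁶.
The subgroup they normally generate is {e, r², r⁴, r⁶}, of order 4.
Check: |G/G'| = 16/4 = 4 is the order of the abelianisation.

Answer: 4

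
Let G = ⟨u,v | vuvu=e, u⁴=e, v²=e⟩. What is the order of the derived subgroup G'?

G' = [G, G] is generated by all commutators. The generator-pair commutators are: [u, v] = u².
The subgroup they normally generate is {e, u²}, of order 2.
Check: |G/G'| = 8/2 = 4 is the order of the abelianisation.

Answer: 2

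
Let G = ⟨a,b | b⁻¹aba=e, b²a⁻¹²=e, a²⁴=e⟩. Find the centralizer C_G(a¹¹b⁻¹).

⟨a¹¹b⁻¹⟩ ⊆ C_G(a¹¹b⁻¹) since powers of a¹¹b⁻¹ commute with a¹¹b⁻¹; so |C_G(a¹¹b⁻¹)| ≥ |⟨a¹¹b⁻¹⟩| = 4.
By orbit–stabilizer, |C_G(a¹¹b⁻¹)| = |G| / |conj. class of a¹¹b⁻¹| = 48 / 12 = 4.
The 4 elements commuting with a¹¹b⁻¹ are {e, a¹², a¹¹b, a¹¹b⁻¹}.

Answer: {e, a¹², a¹¹b, a¹¹b⁻¹}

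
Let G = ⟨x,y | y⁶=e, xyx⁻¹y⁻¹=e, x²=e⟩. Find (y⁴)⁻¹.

The order of (y⁴) is 3 (smallest k with (y⁴)ᵏ = e), so (y⁴)⁻¹ = (y⁴)² = y².
Check: (y⁴) · (y²) → (y⁴) · y² = e, giving e as required.

Answer: y²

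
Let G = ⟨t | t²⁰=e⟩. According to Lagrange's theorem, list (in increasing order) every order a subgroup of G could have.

|G| = 20 = 2² · 5. By Lagrange's theorem the order of any subgroup divides 20; the divisors of 20 are 1, 2, 4, 5, 10, 20.

Answer: 1, 2, 4, 5, 10, 20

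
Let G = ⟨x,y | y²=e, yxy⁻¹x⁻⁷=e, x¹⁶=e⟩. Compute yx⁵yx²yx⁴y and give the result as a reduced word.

Multiply left to right, reducing at each step:
  y · x⁵ = x³y
  (x³y) · y = x³
  (x³) · x² = x⁵
  (x⁵) · y = x⁵y
  (x⁵y) · x⁴ = xy
  (xy) · y = x

Answer: x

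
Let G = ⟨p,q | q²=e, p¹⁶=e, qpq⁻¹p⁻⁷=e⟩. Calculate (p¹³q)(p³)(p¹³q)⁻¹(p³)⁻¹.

[(p¹³q), (p³)] = (p¹³q)·(p³)·(p¹³q)⁻¹·(p³)⁻¹.
  (p¹³q) · (p³) = p²q
  (p²q) · (p⁵q) = p⁵
  (p⁵) · (p¹³) = p²

Answer: p²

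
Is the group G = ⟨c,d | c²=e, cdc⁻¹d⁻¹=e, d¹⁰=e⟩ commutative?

Each pair of generators commutes: c·d = cd = d·c. Since the generators pairwise commute, every element of G commutes with every other, so G is abelian.

Answer: Yes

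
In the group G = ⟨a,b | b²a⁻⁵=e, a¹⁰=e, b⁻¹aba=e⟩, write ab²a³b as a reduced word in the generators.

Multiply left to right, reducing at each step:
  a · b² = a⁶
  (a⁶) · a³ = a⁹
  (a⁹) · b = a⁴b⁻¹

Answer: a⁴b⁻¹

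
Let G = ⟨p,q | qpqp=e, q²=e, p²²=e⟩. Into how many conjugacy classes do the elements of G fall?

The conjugacy classes (representative and size) are:
  [e] (size 1), [p] (size 2), [p²] (size 2), [p¹⁹] (size 2), [p⁴] (size 2), [p⁵] (size 2), [p⁶] (size 2), [p⁷] (size 2), [p⁸] (size 2), [p¹³] (size 2), [p¹⁰] (size 2), [p¹¹] (size 1), [p⁶q] (size 11), [pq] (size 11).
Class equation: 1 + 2 + 2 + 2 + 2 + 2 + 2 + 2 + 2 + 2 + 2 + 1 + 11 + 11 = 44 = |G|. So G has 14 conjugacy classes.

Answer: 14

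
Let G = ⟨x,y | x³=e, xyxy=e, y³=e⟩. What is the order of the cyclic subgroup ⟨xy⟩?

|⟨xy⟩| equals the order of xy. Compute successive powers until reaching e:
  (xy)¹ = xy, (xy)² = e.
The smallest positive k with (xy)ᵏ = e is 2, so |⟨xy⟩| = 2.

Answer: 2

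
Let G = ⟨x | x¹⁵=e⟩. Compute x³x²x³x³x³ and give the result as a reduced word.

Multiply left to right, reducing at each step:
  (x³) · x² = x⁵
  (x⁵) · x³ = x⁸
  (x⁸) · x³ = x¹¹
  (x¹¹) · x³ = x¹⁴

Answer: x¹⁴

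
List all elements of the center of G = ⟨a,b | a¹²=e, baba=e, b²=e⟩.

An element z ∈ Z(G) iff z commutes with every generator.
For example a⁶ is central: (a⁶)·a = a⁷ = a·(a⁶); (a⁶)·b = a⁶b = b·(a⁶).
Whereas a ∉ Z(G) since a·b = ab ≠ a¹¹b = b·a.
Checking each of the 24 elements this way gives Z(G) = {e, a⁶}, of order 2.

Answer: {e, a⁶}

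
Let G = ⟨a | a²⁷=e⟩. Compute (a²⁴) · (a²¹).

Compute (a²⁴) · (a²¹) by multiplying left to right and reducing via the relations at each step:
  (a²⁴) · a²¹ = a¹⁸

Answer: a¹⁸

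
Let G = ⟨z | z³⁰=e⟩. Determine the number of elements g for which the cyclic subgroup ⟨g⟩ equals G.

G is cyclic of order 30. An element generates G iff its order is 30, and a cyclic group of order 30 has exactly φ(30) = 8 such elements.

Answer: 8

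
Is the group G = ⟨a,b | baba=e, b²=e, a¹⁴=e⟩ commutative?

a·b = ab but b·a = a¹³b, so a·b ≠ b·a and G is not abelian.

Answer: No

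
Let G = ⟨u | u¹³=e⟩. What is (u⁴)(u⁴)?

Compute (u⁴) · (u⁴) by multiplying left to right and reducing via the relations at each step:
  (u⁴) · u⁴ = u⁸

Answer: u⁸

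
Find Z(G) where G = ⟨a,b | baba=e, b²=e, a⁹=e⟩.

An element z ∈ Z(G) iff z commutes with every generator.
For example e is central: e·a = a = a·e; e·b = b = b·e.
Whereas a ∉ Z(G) since a·b = ab ≠ a⁸b = b·a.
Checking each of the 18 elements this way gives Z(G) = {e}, of order 1.

Answer: {e}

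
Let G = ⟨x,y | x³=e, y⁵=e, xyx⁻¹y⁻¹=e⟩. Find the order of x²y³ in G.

Compute successive powers until reaching e:
  (x²y³)¹ = x²y³, (x²y³)² = xy, (x²y³)³ = y⁴, (x²y³)⁴ = x²y², (x²y³)⁵ = x, (x²y³)⁶ = y³, (x²y³)⁷ = x²y, (x²y³)⁸ = xy⁴, (x²y³)⁹ = y², (x²y³)¹⁰ = x², (x²y³)¹¹ = xy³, (x²y³)¹² = y, (x²y³)¹³ = x²y⁴, (x²y³)¹⁴ = xy², (x²y³)¹⁵ = e.
The smallest positive k with (x²y³)ᵏ = e is 15.

Answer: 15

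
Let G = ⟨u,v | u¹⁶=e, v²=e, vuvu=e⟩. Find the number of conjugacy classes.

The conjugacy classes (representative and size) are:
  [e] (size 1), [u¹⁵] (size 2), [u²] (size 2), [u³] (size 2), [u¹²] (size 2), [u⁵] (size 2), [u⁶] (size 2), [u⁷] (size 2), [u⁸] (size 1), [u²v] (size 8), [u¹⁵v] (size 8).
Class equation: 1 + 2 + 2 + 2 + 2 + 2 + 2 + 2 + 1 + 8 + 8 = 32 = |G|. So G has 11 conjugacy classes.

Answer: 11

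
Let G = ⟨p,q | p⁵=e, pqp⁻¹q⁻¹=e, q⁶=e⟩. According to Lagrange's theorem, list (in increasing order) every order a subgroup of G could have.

|G| = 30 = 2 · 3 · 5. By Lagrange's theorem the order of any subgroup divides 30; the divisors of 30 are 1, 2, 3, 5, 6, 10, 15, 30.

Answer: 1, 2, 3, 5, 6, 10, 15, 30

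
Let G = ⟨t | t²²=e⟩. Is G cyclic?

|G| = 22. The element t has order 22 (its powers give 22 distinct elements), so ⟨t⟩ = G and G is cyclic.

Answer: Yes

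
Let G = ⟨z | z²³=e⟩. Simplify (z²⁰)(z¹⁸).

Compute (z²⁰) · (z¹⁸) by multiplying left to right and reducing via the relations at each step:
  (z²⁰) · z¹⁸ = z¹⁵

Answer: z¹⁵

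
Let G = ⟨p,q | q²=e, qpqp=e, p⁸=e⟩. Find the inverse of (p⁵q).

The order of (p⁵q) is 2 (smallest k with (p⁵q)ᵏ = e), so (p⁵q)⁻¹ = (p⁵q)¹ = p⁵q.
Check: (p⁵q) · (p⁵q) → (p⁵q) · p⁵ = q;   q · q = e, giving e as required.

Answer: p⁵q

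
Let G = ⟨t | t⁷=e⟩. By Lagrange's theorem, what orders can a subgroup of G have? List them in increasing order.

|G| = 7 = 7. By Lagrange's theorem the order of any subgroup divides 7; the divisors of 7 are 1, 7.

Answer: 1, 7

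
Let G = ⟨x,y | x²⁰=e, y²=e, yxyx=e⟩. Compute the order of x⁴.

Compute successive powers until reaching e:
  (x⁴)¹ = x⁴, (x⁴)² = x⁸, (x⁴)³ = x¹², (x⁴)⁴ = x¹⁶, (x⁴)⁵ = e.
The smallest positive k with (x⁴)ᵏ = e is 5.

Answer: 5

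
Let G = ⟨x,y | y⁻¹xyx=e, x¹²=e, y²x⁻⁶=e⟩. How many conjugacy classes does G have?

The conjugacy classes (representative and size) are:
  [e] (size 1), [x¹¹] (size 2), [x²] (size 2), [x⁹] (size 2), [x⁴] (size 2), [x⁵] (size 2), [x⁶] (size 1), [x²y] (size 6), [xy] (size 6).
Class equation: 1 + 2 + 2 + 2 + 2 + 2 + 1 + 6 + 6 = 24 = |G|. So G has 9 conjugacy classes.

Answer: 9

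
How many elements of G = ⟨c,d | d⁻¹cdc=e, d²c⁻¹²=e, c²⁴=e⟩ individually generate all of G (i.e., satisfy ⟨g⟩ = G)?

⟨g⟩ = G would require ord(g) = |G| = 48, but the maximum element order in G is 24 < 48. So G is not cyclic and no single element generates it: the count is 0.

Answer: 0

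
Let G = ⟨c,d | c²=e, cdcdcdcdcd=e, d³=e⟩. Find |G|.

Enumerate words in the generators, reducing via the relations: the distinct elements are
  {c, d, e, cd, dc, d², cdc, cd², dcd, d²c, cdcd, cd²c, dcdc, dcd², d²cd, cdcdc, cdcd², cd²cd, dcd²c, d²cdc, d²cd², cdcd²c, cd²cdc, cd²cd², dcdcd², dcd²cd, d²cdcd, d²cd²c, cdcd²cd, cd²cdcd, cd²cd²c, dcdcd²c, dcd²cdc, dcd²cd², d²cdcd², d²cd²cd, cdcd²cdc, cdcd²cd², cd²cdcd², dcdcd²cd, dcd²cdcd, d²cdcd²c, d²cd²cdc, cdcd²cdcd, cd²cdcd²c, dcdcd²cd², dcd²cdcd², d²cdcd²cd, d²cd²cdcd, cdcd²cdcd², cd²cdcd²cd, dcd²cdcd²c, d²cdcd²cdc, d²cdcd²cd², d²cd²cdcd², cdcd²cdcd²c, cd²cdcd²cdc, cd²cdcd²cd², dcd²cdcd²cd, cdcd²cdcd²cd}.
No further products give new elements, so |G| = 60.

Answer: 60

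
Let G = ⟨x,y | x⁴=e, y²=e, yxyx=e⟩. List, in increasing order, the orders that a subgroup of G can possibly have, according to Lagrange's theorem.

|G| = 8 = 2³. By Lagrange's theorem the order of any subgroup divides 8; the divisors of 8 are 1, 2, 4, 8.

Answer: 1, 2, 4, 8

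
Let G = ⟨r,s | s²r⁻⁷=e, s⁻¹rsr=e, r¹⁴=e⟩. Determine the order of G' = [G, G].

G' = [G, G] is generated by all commutators. The generator-pair commutators are: [r, s] = r².
The subgroup they normally generate is {e, r², r⁴, r⁶, r⁸, r¹⁰, r¹²}, of order 7.
Check: |G/G'| = 28/7 = 4 is the order of the abelianisation.

Answer: 7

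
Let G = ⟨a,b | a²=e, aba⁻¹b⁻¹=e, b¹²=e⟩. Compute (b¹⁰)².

Compute successive powers of (b¹⁰), reducing at each step:
  (b¹⁰)²: (b¹⁰) · b¹⁰ = b⁸

Answer: b⁸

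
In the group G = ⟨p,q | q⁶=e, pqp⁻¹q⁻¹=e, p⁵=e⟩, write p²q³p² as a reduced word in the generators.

Multiply left to right, reducing at each step:
  (p²) · q³ = p²q³
  (p²q³) · p² = p⁴q³

Answer: p⁴q³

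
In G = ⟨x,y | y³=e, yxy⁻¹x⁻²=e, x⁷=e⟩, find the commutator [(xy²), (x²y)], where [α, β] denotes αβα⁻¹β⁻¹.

[(xy²), (x²y)] = (xy²)·(x²y)·(xy²)⁻¹·(x²y)⁻¹.
  (xy²) · (x²y) = x²
  (x²) · (x⁵y) = y
  y · (x⁶y²) = x⁵

Answer: x⁵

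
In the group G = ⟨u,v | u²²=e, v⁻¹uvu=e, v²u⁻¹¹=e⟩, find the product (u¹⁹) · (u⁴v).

Compute (u¹⁹) · (u⁴v) by multiplying left to right and reducing via the relations at each step:
  (u¹⁹) · u⁴ = u
  u · v = uv

Answer: uv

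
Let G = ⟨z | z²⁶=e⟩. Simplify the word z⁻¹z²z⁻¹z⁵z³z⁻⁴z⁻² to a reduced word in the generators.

Multiply left to right, reducing at each step:
  (z²⁵) · z² = z
  z · z⁻¹ = e
  e · z⁵ = z⁵
  (z⁵) · z³ = z⁸
  (z⁸) · z⁻⁴ = z⁴
  (z⁴) · z⁻² = z²

Answer: z²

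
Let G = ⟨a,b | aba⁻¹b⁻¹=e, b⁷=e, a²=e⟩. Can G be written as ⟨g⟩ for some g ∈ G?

|G| = 14. The element ab has order 14 (its powers give 14 distinct elements), so ⟨ab⟩ = G and G is cyclic.

Answer: Yes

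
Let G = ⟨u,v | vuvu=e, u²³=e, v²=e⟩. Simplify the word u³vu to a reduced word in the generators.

Multiply left to right, reducing at each step:
  (u³) · v = u³v
  (u³v) · u = u²v

Answer: u²v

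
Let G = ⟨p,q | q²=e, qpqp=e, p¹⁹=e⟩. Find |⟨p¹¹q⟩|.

|⟨p¹¹q⟩| equals the order of p¹¹q. Compute successive powers until reaching e:
  (p¹¹q)¹ = p¹¹q, (p¹¹q)² = e.
The smallest positive k with (p¹¹q)ᵏ = e is 2, so |⟨p¹¹q⟩| = 2.

Answer: 2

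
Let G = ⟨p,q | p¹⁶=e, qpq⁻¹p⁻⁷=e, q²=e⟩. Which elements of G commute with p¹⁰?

⟨p¹⁰⟩ ⊆ C_G(p¹⁰) since powers of p¹⁰ commute with p¹⁰; so |C_G(p¹⁰)| ≥ |⟨p¹⁰⟩| = 8.
By orbit–stabilizer, |C_G(p¹⁰)| = |G| / |conj. class of p¹⁰| = 32 / 2 = 16.
The 16 elements commuting with p¹⁰ are {e, p, p², p³, p⁴, p⁵, p⁶, p⁷, p⁸, p⁹, p¹⁰, p¹¹, p¹², p¹³, p¹⁴, p¹⁵}.

Answer: {e, p, p², p³, p⁴, p⁵, p⁶, p⁷, p⁸, p⁹, p¹⁰, p¹¹, p¹², p¹³, p¹⁴, p¹⁵}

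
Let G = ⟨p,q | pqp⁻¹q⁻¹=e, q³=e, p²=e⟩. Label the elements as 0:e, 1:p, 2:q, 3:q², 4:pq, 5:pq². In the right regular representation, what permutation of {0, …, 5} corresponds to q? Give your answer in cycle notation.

(0 2 3)(1 4 5)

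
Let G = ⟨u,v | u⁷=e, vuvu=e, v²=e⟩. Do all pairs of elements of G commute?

u·v = uv but v·u = u⁶v, so u·v ≠ v·u and G is not abelian.

Answer: No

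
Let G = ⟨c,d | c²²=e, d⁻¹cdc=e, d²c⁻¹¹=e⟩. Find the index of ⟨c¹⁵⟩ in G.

First find ord(c¹⁵) by computing successive powers:
  (c¹⁵)¹ = c¹⁵, (c¹⁵)² = c⁸, (c¹⁵)³ = c, (c¹⁵)⁴ = c¹⁶, (c¹⁵)⁵ = c⁹, (c¹⁵)⁶ = c², (c¹⁵)⁷ = c¹⁷, (c¹⁵)⁸ = c¹⁰, (c¹⁵)⁹ = c³, (c¹⁵)¹⁰ = c¹⁸, (c¹⁵)¹¹ = c¹¹, (c¹⁵)¹² = c⁴, (c¹⁵)¹³ = c¹⁹, (c¹⁵)¹⁴ = c¹², (c¹⁵)¹⁵ = c⁵, (c¹⁵)¹⁶ = c²⁰, (c¹⁵)¹⁷ = c¹³, (c¹⁵)¹⁸ = c⁶, (c¹⁵)¹⁹ = c²¹, (c¹⁵)²⁰ = c¹⁴, (c¹⁵)²¹ = c⁷, (c¹⁵)²² = e.
So |⟨c¹⁵⟩| = ord(c¹⁵) = 22. With |G| = 44, by Lagrange [G : ⟨c¹⁵⟩] = 44/22 = 2.

Answer: 2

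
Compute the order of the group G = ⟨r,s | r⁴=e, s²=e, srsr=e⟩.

Enumerate words in the generators, reducing via the relations: the distinct elements are
  {e, r, s, rs, r², r³, r²s, r³s}.
No further products give new elements, so |G| = 8.

Answer: 8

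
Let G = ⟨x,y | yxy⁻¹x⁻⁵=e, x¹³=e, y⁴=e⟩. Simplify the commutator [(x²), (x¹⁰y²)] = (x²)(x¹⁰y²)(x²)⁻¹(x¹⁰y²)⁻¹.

[(x²), (x¹⁰y²)] = (x²)·(x¹⁰y²)·(x²)⁻¹·(x¹⁰y²)⁻¹.
  (x²) · (x¹⁰y²) = x¹²y²
  (x¹²y²) · (x¹¹) = xy²
  (xy²) · (x¹⁰y²) = x⁴

Answer: x⁴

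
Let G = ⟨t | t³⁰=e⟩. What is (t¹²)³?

Compute successive powers of (t¹²), reducing at each step:
  (t¹²)²: (t¹²) · t¹² = t²⁴
  (t¹²)³: (t²⁴) · t¹² = t⁶

Answer: t⁶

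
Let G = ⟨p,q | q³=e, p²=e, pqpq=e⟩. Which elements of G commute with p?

⟨p⟩ ⊆ C_G(p) since powers of p commute with p; so |C_G(p)| ≥ |⟨p⟩| = 2.
By orbit–stabilizer, |C_G(p)| = |G| / |conj. class of p| = 6 / 3 = 2.
The 2 elements commuting with p are {e, p}.

Answer: {e, p}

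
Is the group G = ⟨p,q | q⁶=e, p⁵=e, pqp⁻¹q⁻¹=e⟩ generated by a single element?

|G| = 30. The element pq has order 30 (its powers give 30 distinct elements), so ⟨pq⟩ = G and G is cyclic.

Answer: Yes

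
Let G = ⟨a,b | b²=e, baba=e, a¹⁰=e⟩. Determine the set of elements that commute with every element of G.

An element z ∈ Z(G) iff z commutes with every generator.
For example a⁵ is central: (a⁵)·a = a⁶ = a·(a⁵); (a⁵)·b = a⁵b = b·(a⁵).
Whereas a ∉ Z(G) since a·b = ab ≠ a⁹b = b·a.
Checking each of the 20 elements this way gives Z(G) = {e, a⁵}, of order 2.

Answer: {e, a⁵}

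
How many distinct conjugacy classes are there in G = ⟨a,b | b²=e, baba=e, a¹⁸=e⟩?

The conjugacy classes (representative and size) are:
  [e] (size 1), [a] (size 2), [a²] (size 2), [a³] (size 2), [a¹⁴] (size 2), [a⁵] (size 2), [a¹²] (size 2), [a⁷] (size 2), [a¹⁰] (size 2), [a⁹] (size 1), [a¹⁰b] (size 9), [ab] (size 9).
Class equation: 1 + 2 + 2 + 2 + 2 + 2 + 2 + 2 + 2 + 1 + 9 + 9 = 36 = |G|. So G has 12 conjugacy classes.

Answer: 12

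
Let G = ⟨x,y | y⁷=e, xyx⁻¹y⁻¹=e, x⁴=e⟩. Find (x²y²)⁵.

Compute successive powers of (x²y²), reducing at each step:
  (x²y²)²: (x²y²) · x² = y²;   (y²) · y² = y⁴
  (x²y²)³: (y⁴) · x² = x²y⁴;   (x²y⁴) · y² = x²y⁶
  (x²y²)⁴: (x²y⁶) · x² = y⁶;   (y⁶) · y² = y
  (x²y²)⁵: y · x² = x²y;   (x²y) · y² = x²y³

Answer: x²y³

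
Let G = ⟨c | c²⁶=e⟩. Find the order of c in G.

Compute successive powers until reaching e:
  c¹ = c, c² = c², c³ = c³, c⁴ = c⁴, c⁵ = c⁵, c⁶ = c⁶, c⁷ = c⁷, c⁸ = c⁸, c⁹ = c⁹, c¹⁰ = c¹⁰, c¹¹ = c¹¹, c¹² = c¹², c¹³ = c¹³, c¹⁴ = c¹⁴, c¹⁵ = c¹⁵, c¹⁶ = c¹⁶, c¹⁷ = c¹⁷, c¹⁸ = c¹⁸, c¹⁹ = c¹⁹, c²⁰ = c²⁰, c²¹ = c²¹, c²² = c²², c²³ = c²³, c²⁴ = c²⁴, c²⁵ = c²⁵, c²⁶ = e.
The smallest positive k with cᵏ = e is 26.

Answer: 26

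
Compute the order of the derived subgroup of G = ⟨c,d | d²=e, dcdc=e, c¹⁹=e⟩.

G' = [G, G] is generated by all commutators. The generator-pair commutators are: [c, d] = c².
The subgroup they normally generate is {e, c, c², c³, c⁴, c⁵, c⁶, c⁷, c⁸, c⁹, c¹⁰, c¹¹, c¹², c¹³, c¹⁴, c¹⁵, c¹⁶, c¹⁷, c¹⁸}, of order 19.
Check: |G/G'| = 38/19 = 2 is the order of the abelianisation.

Answer: 19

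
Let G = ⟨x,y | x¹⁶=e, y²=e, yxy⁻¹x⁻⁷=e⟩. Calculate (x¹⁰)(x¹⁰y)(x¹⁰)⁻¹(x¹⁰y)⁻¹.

[(x¹⁰), (x¹⁰y)] = (x¹⁰)·(x¹⁰y)·(x¹⁰)⁻¹·(x¹⁰y)⁻¹.
  (x¹⁰) · (x¹⁰y) = x⁴y
  (x⁴y) · (x⁶) = x¹⁴y
  (x¹⁴y) · (x¹⁰y) = x⁴

Answer: x⁴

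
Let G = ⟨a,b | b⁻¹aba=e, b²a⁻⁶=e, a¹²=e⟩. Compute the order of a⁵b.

Compute successive powers until reaching e:
  (a⁵b)¹ = a⁵b, (a⁵b)² = a⁶, (a⁵b)³ = a⁵b⁻¹, (a⁵b)⁴ = e.
The smallest positive k with (a⁵b)ᵏ = e is 4.

Answer: 4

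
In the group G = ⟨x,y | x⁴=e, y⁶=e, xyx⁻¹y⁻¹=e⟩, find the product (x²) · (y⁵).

Compute (x²) · (y⁵) by multiplying left to right and reducing via the relations at each step:
  (x²) · y⁵ = x²y⁵

Answer: x²y⁵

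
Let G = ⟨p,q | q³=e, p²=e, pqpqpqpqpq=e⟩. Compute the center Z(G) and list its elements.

An element z ∈ Z(G) iff z commutes with every generator.
For example e is central: e·p = p = p·e; e·q = q = q·e.
Whereas p ∉ Z(G) since p·q = pq ≠ qp = q·p.
Checking each of the 60 elements this way gives Z(G) = {e}, of order 1.

Answer: {e}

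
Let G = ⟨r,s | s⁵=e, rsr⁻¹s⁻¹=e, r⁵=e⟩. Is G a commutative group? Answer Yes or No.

Each pair of generators commutes: r·s = rs = s·r. Since the generators pairwise commute, every element of G commutes with every other, so G is abelian.

Answer: Yes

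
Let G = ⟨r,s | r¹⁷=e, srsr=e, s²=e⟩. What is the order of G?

Enumerate words in the generators, reducing via the relations: the distinct elements are
  {e, r, s, rs, r², r³, r⁴, r⁵, r⁶, r⁷, r⁸, r⁹, r²s, r³s, r¹², r¹³, r¹¹, r¹⁰, r¹⁴, r¹⁵, r¹⁶, r⁴s, r⁵s, r⁶s, r⁷s, r⁸s, r⁹s, r¹²s, r¹³s, r¹¹s, r¹⁰s, r¹⁴s, r¹⁵s, r¹⁶s}.
No further products give new elements, so |G| = 34.

Answer: 34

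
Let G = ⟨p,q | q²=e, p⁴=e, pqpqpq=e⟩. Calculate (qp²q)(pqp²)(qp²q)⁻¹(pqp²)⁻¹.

[(qp²q), (pqp²)] = (qp²q)·(pqp²)·(qp²q)⁻¹·(pqp²)⁻¹.
  (qp²q) · (pqp²) = p³q
  (p³q) · (qp²q) = pq
  (pq) · (p²qp³) = p²qp²q

Answer: p²qp²q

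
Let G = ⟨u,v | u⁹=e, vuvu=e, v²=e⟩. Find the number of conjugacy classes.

The conjugacy classes (representative and size) are:
  [e] (size 1), [u⁸] (size 2), [u⁷] (size 2), [u⁶] (size 2), [u⁵] (size 2), [u⁴v] (size 9).
Class equation: 1 + 2 + 2 + 2 + 2 + 9 = 18 = |G|. So G has 6 conjugacy classes.

Answer: 6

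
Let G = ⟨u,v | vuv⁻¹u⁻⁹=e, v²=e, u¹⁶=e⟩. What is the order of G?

Enumerate words in the generators, reducing via the relations: the distinct elements are
  {e, u, v, uv, u², u³, u⁴, u⁵, u⁶, u⁷, u⁸, u⁹, u²v, u³v, u¹², u¹³, u¹¹, u¹⁰, u¹⁴, u¹⁵, u⁴v, u⁵v, u⁶v, u⁷v, u⁸v, u⁹v, u¹²v, u¹³v, u¹¹v, u¹⁰v, u¹⁴v, u¹⁵v}.
No further products give new elements, so |G| = 32.

Answer: 32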